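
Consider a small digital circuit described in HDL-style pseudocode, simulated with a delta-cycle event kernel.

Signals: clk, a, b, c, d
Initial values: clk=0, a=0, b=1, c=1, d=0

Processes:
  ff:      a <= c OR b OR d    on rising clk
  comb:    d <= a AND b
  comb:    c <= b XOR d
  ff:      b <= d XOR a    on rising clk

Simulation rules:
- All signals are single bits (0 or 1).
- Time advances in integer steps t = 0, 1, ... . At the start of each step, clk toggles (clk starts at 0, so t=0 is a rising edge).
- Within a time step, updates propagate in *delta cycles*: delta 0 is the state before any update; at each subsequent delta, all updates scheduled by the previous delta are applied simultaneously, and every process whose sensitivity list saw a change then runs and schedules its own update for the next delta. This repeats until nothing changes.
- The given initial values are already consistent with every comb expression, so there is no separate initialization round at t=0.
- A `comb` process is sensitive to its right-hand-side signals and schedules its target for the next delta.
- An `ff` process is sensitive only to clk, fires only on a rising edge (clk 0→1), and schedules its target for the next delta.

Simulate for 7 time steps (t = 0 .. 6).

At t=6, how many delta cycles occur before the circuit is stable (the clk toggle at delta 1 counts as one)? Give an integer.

t=0 Δ0: d=0 b=1 c=1 clk=0 a=0
  Δ1: clk:0→1
  Δ2: b:1→0, a:0→1
  Δ3: c:1→0
  (3Δ to stable)
t=1 Δ0: d=0 b=0 c=0 clk=1 a=1
  Δ1: clk:1→0
  (1Δ to stable)
t=2 Δ0: d=0 b=0 c=0 clk=0 a=1
  Δ1: clk:0→1
  Δ2: b:0→1, a:1→0
  Δ3: c:0→1
  (3Δ to stable)
t=3 Δ0: d=0 b=1 c=1 clk=1 a=0
  Δ1: clk:1→0
  (1Δ to stable)
t=4 Δ0: d=0 b=1 c=1 clk=0 a=0
  Δ1: clk:0→1
  Δ2: b:1→0, a:0→1
  Δ3: c:1→0
  (3Δ to stable)
t=5 Δ0: d=0 b=0 c=0 clk=1 a=1
  Δ1: clk:1→0
  (1Δ to stable)
t=6 Δ0: d=0 b=0 c=0 clk=0 a=1
  Δ1: clk:0→1
  Δ2: b:0→1, a:1→0
  Δ3: c:0→1
  (3Δ to stable)

3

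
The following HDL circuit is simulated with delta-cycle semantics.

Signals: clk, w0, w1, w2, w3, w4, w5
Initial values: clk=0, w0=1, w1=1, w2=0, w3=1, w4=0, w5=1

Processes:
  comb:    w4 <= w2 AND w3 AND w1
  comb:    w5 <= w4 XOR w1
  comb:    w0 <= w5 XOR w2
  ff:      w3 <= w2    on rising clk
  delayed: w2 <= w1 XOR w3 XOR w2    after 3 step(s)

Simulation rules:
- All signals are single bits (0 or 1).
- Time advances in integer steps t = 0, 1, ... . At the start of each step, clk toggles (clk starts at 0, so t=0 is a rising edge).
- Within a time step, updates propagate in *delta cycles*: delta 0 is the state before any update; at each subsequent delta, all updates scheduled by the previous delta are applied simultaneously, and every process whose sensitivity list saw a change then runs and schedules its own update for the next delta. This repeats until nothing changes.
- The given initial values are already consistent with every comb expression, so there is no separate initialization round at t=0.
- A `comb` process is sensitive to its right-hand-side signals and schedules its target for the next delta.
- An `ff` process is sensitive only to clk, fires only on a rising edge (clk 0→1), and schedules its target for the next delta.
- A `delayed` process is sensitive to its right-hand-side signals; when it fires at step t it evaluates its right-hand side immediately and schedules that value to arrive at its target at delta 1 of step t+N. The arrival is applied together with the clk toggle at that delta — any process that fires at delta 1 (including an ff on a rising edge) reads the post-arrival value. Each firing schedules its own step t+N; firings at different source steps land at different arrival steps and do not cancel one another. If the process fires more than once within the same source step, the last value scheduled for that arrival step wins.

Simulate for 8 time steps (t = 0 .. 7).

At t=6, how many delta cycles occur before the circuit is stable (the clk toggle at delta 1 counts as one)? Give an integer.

[bits: w3,w4,w2,clk,w5,w0,w1]
t=0: Δ0=1000111 Δ1=1001111 Δ2=0001111 | 2Δ
t=1: Δ0=0001111 Δ1=0000111 | 1Δ
t=2: Δ0=0000111 Δ1=0001111 | 1Δ
t=3: Δ0=0001111 Δ1=0010111 Δ2=0010101 | 2Δ
t=4: Δ0=0010101 Δ1=0011101 Δ2=1011101 Δ3=1111101 Δ4=1111001 Δ5=1111011 | 5Δ
t=5: Δ0=1111011 Δ1=1110011 | 1Δ
t=6: Δ0=1110011 Δ1=1101011 Δ2=0001001 Δ3=0001101 Δ4=0001111 | 4Δ
t=7: Δ0=0001111 Δ1=0010111 Δ2=0010101 | 2Δ

4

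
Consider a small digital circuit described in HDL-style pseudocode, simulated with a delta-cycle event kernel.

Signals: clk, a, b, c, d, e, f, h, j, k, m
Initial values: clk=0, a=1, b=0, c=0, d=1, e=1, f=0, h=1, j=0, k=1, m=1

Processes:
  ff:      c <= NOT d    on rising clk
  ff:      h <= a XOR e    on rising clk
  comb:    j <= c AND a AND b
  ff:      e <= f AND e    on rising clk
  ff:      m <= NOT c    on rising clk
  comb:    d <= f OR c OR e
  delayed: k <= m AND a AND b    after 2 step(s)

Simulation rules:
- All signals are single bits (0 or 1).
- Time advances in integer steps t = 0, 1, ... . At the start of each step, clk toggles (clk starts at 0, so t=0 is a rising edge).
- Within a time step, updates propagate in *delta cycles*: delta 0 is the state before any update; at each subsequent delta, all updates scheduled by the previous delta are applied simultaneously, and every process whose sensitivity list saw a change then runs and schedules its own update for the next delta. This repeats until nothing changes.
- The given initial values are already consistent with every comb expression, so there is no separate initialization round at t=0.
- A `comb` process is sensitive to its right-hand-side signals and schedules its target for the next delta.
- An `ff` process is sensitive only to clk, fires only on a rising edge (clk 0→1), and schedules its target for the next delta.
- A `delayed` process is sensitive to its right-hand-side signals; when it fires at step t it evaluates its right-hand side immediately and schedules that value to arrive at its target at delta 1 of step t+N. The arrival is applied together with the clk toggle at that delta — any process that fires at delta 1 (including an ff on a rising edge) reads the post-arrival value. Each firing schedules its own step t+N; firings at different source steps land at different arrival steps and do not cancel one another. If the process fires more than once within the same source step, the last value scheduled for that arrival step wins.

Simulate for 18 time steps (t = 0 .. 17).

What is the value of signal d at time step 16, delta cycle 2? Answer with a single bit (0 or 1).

t=0 Δ0: e=1 h=1 k=1 m=1 j=0 b=0 a=1 d=1 c=0 clk=0 f=0
  Δ1: clk:0→1
  Δ2: e:1→0, h:1→0
  Δ3: d:1→0
  (3Δ to stable)
t=1 Δ0: e=0 h=0 k=1 m=1 j=0 b=0 a=1 d=0 c=0 clk=1 f=0
  Δ1: clk:1→0
  (1Δ to stable)
t=2 Δ0: e=0 h=0 k=1 m=1 j=0 b=0 a=1 d=0 c=0 clk=0 f=0
  Δ1: clk:0→1
  Δ2: h:0→1, c:0→1
  Δ3: d:0→1
  (3Δ to stable)
t=3 Δ0: e=0 h=1 k=1 m=1 j=0 b=0 a=1 d=1 c=1 clk=1 f=0
  Δ1: clk:1→0
  (1Δ to stable)
t=4 Δ0: e=0 h=1 k=1 m=1 j=0 b=0 a=1 d=1 c=1 clk=0 f=0
  Δ1: clk:0→1
  Δ2: m:1→0, c:1→0
  Δ3: d:1→0
  (3Δ to stable)
t=5 Δ0: e=0 h=1 k=1 m=0 j=0 b=0 a=1 d=0 c=0 clk=1 f=0
  Δ1: clk:1→0
  (1Δ to stable)
t=6 Δ0: e=0 h=1 k=1 m=0 j=0 b=0 a=1 d=0 c=0 clk=0 f=0
  Δ1: k:1→0, clk:0→1
  Δ2: m:0→1, c:0→1
  Δ3: d:0→1
  (3Δ to stable)
t=7 Δ0: e=0 h=1 k=0 m=1 j=0 b=0 a=1 d=1 c=1 clk=1 f=0
  Δ1: clk:1→0
  (1Δ to stable)
t=8 Δ0: e=0 h=1 k=0 m=1 j=0 b=0 a=1 d=1 c=1 clk=0 f=0
  Δ1: clk:0→1
  Δ2: m:1→0, c:1→0
  Δ3: d:1→0
  (3Δ to stable)
t=9 Δ0: e=0 h=1 k=0 m=0 j=0 b=0 a=1 d=0 c=0 clk=1 f=0
  Δ1: clk:1→0
  (1Δ to stable)
t=10 Δ0: e=0 h=1 k=0 m=0 j=0 b=0 a=1 d=0 c=0 clk=0 f=0
  Δ1: clk:0→1
  Δ2: m:0→1, c:0→1
  Δ3: d:0→1
  (3Δ to stable)
t=11 Δ0: e=0 h=1 k=0 m=1 j=0 b=0 a=1 d=1 c=1 clk=1 f=0
  Δ1: clk:1→0
  (1Δ to stable)
t=12 Δ0: e=0 h=1 k=0 m=1 j=0 b=0 a=1 d=1 c=1 clk=0 f=0
  Δ1: clk:0→1
  Δ2: m:1→0, c:1→0
  Δ3: d:1→0
  (3Δ to stable)
t=13 Δ0: e=0 h=1 k=0 m=0 j=0 b=0 a=1 d=0 c=0 clk=1 f=0
  Δ1: clk:1→0
  (1Δ to stable)
t=14 Δ0: e=0 h=1 k=0 m=0 j=0 b=0 a=1 d=0 c=0 clk=0 f=0
  Δ1: clk:0→1
  Δ2: m:0→1, c:0→1
  Δ3: d:0→1
  (3Δ to stable)
t=15 Δ0: e=0 h=1 k=0 m=1 j=0 b=0 a=1 d=1 c=1 clk=1 f=0
  Δ1: clk:1→0
  (1Δ to stable)
t=16 Δ0: e=0 h=1 k=0 m=1 j=0 b=0 a=1 d=1 c=1 clk=0 f=0
  Δ1: clk:0→1
  Δ2: m:1→0, c:1→0
  Δ3: d:1→0
  (3Δ to stable)
t=17 Δ0: e=0 h=1 k=0 m=0 j=0 b=0 a=1 d=0 c=0 clk=1 f=0
  Δ1: clk:1→0
  (1Δ to stable)

1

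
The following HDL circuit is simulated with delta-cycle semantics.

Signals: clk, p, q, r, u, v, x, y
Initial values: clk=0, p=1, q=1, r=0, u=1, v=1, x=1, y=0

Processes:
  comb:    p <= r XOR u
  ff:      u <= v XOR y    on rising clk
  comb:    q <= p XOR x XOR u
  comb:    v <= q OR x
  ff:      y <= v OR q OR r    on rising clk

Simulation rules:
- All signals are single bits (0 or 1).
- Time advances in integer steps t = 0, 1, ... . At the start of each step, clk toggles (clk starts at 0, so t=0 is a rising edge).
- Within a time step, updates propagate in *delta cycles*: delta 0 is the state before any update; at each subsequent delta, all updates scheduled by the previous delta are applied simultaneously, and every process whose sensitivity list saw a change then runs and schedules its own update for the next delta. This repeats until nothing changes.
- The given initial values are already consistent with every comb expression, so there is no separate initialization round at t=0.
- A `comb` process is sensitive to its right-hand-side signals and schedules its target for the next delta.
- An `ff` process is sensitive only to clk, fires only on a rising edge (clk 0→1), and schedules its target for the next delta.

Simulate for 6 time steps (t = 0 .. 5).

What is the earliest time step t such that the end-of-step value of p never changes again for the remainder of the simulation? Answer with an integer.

[bits: p,clk,u,v,y,q,r,x]
t=0: Δ0=10110101 Δ1=11110101 Δ2=11111101 | 2Δ
t=1: Δ0=11111101 Δ1=10111101 | 1Δ
t=2: Δ0=10111101 Δ1=11111101 Δ2=11011101 Δ3=01011001 Δ4=01011101 | 4Δ
t=3: Δ0=01011101 Δ1=00011101 | 1Δ
t=4: Δ0=00011101 Δ1=01011101 | 1Δ
t=5: Δ0=01011101 Δ1=00011101 | 1Δ

2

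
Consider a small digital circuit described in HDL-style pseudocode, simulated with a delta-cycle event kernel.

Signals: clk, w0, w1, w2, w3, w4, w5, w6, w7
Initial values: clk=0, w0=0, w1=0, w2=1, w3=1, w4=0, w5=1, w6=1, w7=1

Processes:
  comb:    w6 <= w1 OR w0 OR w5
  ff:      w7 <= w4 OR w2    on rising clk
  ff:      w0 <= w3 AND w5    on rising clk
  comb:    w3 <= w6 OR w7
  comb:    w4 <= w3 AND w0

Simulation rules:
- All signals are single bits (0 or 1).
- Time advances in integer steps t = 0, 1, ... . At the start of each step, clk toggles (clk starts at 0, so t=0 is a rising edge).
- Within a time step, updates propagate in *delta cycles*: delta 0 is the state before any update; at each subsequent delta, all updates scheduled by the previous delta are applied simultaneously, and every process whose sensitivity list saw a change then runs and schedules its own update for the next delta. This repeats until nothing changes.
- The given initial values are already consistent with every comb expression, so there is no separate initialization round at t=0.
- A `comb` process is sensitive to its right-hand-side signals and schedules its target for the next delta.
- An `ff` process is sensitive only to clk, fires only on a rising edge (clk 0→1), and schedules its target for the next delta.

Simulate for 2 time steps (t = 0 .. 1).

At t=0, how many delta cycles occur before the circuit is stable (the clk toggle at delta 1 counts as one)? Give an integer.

t=0 Δ0: w5=1 w0=0 w6=1 clk=0 w7=1 w4=0 w3=1 w1=0 w2=1
  Δ1: clk:0→1
  Δ2: w0:0→1
  Δ3: w4:0→1
  (3Δ to stable)
t=1 Δ0: w5=1 w0=1 w6=1 clk=1 w7=1 w4=1 w3=1 w1=0 w2=1
  Δ1: clk:1→0
  (1Δ to stable)

3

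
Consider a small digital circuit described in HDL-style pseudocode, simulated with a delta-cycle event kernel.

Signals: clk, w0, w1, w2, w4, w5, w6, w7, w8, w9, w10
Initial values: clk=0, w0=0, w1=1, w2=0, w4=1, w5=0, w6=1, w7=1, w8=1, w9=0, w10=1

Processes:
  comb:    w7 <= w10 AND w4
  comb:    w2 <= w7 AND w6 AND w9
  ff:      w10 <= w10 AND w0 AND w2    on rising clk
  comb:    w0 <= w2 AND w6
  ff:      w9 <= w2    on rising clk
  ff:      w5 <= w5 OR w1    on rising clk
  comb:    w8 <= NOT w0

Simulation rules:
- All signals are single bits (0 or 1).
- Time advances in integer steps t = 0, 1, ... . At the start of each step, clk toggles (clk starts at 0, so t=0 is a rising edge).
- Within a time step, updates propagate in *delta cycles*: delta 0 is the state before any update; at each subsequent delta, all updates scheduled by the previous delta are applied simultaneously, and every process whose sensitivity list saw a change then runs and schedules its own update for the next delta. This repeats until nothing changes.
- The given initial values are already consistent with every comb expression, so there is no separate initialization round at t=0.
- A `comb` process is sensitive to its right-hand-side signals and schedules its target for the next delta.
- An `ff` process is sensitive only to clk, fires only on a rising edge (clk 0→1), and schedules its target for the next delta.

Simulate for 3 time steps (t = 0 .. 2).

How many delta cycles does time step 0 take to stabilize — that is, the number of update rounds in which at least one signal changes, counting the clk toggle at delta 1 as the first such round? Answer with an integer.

3

t0.Δ0 w6=1 w8=1 clk=0 w9=0 w10=1 w2=0 w5=0 w7=1 w4=1 w1=1 w0=0
t0.Δ1 w6=1 w8=1 clk=1 w9=0 w10=1 w2=0 w5=0 w7=1 w4=1 w1=1 w0=0
t0.Δ2 w6=1 w8=1 clk=1 w9=0 w10=0 w2=0 w5=1 w7=1 w4=1 w1=1 w0=0
t0.Δ3 w6=1 w8=1 clk=1 w9=0 w10=0 w2=0 w5=1 w7=0 w4=1 w1=1 w0=0
t1.Δ0 w6=1 w8=1 clk=1 w9=0 w10=0 w2=0 w5=1 w7=0 w4=1 w1=1 w0=0
t1.Δ1 w6=1 w8=1 clk=0 w9=0 w10=0 w2=0 w5=1 w7=0 w4=1 w1=1 w0=0
t2.Δ0 w6=1 w8=1 clk=0 w9=0 w10=0 w2=0 w5=1 w7=0 w4=1 w1=1 w0=0
t2.Δ1 w6=1 w8=1 clk=1 w9=0 w10=0 w2=0 w5=1 w7=0 w4=1 w1=1 w0=0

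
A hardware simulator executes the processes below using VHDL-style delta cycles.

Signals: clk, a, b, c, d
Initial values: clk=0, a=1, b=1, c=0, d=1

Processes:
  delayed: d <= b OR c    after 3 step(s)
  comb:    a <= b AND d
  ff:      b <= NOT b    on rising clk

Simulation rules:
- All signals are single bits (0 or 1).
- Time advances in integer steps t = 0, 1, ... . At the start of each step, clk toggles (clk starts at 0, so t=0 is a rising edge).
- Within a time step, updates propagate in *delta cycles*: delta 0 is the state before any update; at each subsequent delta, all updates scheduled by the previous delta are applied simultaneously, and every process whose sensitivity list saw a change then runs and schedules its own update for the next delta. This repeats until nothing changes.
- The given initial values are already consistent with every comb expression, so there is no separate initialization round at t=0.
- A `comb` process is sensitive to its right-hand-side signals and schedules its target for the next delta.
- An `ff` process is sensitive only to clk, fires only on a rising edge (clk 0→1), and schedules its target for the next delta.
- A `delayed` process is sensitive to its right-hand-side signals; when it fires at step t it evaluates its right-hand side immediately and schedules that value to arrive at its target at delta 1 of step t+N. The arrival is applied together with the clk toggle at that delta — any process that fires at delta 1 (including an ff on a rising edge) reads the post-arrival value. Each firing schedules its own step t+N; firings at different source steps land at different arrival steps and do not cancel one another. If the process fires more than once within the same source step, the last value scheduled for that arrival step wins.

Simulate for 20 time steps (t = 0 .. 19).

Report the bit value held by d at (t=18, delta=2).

t=0 Δ0: b=1 a=1 d=1 clk=0 c=0
  Δ1: clk:0→1
  Δ2: b:1→0
  Δ3: a:1→0
  (3Δ to stable)
t=1 Δ0: b=0 a=0 d=1 clk=1 c=0
  Δ1: clk:1→0
  (1Δ to stable)
t=2 Δ0: b=0 a=0 d=1 clk=0 c=0
  Δ1: clk:0→1
  Δ2: b:0→1
  Δ3: a:0→1
  (3Δ to stable)
t=3 Δ0: b=1 a=1 d=1 clk=1 c=0
  Δ1: d:1→0, clk:1→0
  Δ2: a:1→0
  (2Δ to stable)
t=4 Δ0: b=1 a=0 d=0 clk=0 c=0
  Δ1: clk:0→1
  Δ2: b:1→0
  (2Δ to stable)
t=5 Δ0: b=0 a=0 d=0 clk=1 c=0
  Δ1: d:0→1, clk:1→0
  (1Δ to stable)
t=6 Δ0: b=0 a=0 d=1 clk=0 c=0
  Δ1: clk:0→1
  Δ2: b:0→1
  Δ3: a:0→1
  (3Δ to stable)
t=7 Δ0: b=1 a=1 d=1 clk=1 c=0
  Δ1: d:1→0, clk:1→0
  Δ2: a:1→0
  (2Δ to stable)
t=8 Δ0: b=1 a=0 d=0 clk=0 c=0
  Δ1: clk:0→1
  Δ2: b:1→0
  (2Δ to stable)
t=9 Δ0: b=0 a=0 d=0 clk=1 c=0
  Δ1: d:0→1, clk:1→0
  (1Δ to stable)
t=10 Δ0: b=0 a=0 d=1 clk=0 c=0
  Δ1: clk:0→1
  Δ2: b:0→1
  Δ3: a:0→1
  (3Δ to stable)
t=11 Δ0: b=1 a=1 d=1 clk=1 c=0
  Δ1: d:1→0, clk:1→0
  Δ2: a:1→0
  (2Δ to stable)
t=12 Δ0: b=1 a=0 d=0 clk=0 c=0
  Δ1: clk:0→1
  Δ2: b:1→0
  (2Δ to stable)
t=13 Δ0: b=0 a=0 d=0 clk=1 c=0
  Δ1: d:0→1, clk:1→0
  (1Δ to stable)
t=14 Δ0: b=0 a=0 d=1 clk=0 c=0
  Δ1: clk:0→1
  Δ2: b:0→1
  Δ3: a:0→1
  (3Δ to stable)
t=15 Δ0: b=1 a=1 d=1 clk=1 c=0
  Δ1: d:1→0, clk:1→0
  Δ2: a:1→0
  (2Δ to stable)
t=16 Δ0: b=1 a=0 d=0 clk=0 c=0
  Δ1: clk:0→1
  Δ2: b:1→0
  (2Δ to stable)
t=17 Δ0: b=0 a=0 d=0 clk=1 c=0
  Δ1: d:0→1, clk:1→0
  (1Δ to stable)
t=18 Δ0: b=0 a=0 d=1 clk=0 c=0
  Δ1: clk:0→1
  Δ2: b:0→1
  Δ3: a:0→1
  (3Δ to stable)
t=19 Δ0: b=1 a=1 d=1 clk=1 c=0
  Δ1: d:1→0, clk:1→0
  Δ2: a:1→0
  (2Δ to stable)

1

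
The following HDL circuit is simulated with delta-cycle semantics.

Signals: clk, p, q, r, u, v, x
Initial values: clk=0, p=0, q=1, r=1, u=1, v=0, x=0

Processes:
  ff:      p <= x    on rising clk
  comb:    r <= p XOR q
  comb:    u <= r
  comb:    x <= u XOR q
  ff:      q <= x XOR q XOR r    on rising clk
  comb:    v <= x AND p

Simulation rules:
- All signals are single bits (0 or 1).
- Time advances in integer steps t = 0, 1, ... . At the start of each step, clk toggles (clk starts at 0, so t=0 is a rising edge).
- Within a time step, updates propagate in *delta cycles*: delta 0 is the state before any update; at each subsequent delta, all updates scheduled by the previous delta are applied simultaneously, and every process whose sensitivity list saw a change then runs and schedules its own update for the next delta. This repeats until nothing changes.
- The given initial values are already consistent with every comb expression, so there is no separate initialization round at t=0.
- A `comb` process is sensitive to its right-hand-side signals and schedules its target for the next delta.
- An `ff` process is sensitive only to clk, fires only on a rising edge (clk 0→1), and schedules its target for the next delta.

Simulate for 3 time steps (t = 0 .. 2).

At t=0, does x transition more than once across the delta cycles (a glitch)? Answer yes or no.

t=0 Δ0: x=0 p=0 r=1 clk=0 v=0 u=1 q=1
  Δ1: clk:0→1
  Δ2: q:1→0
  Δ3: x:0→1, r:1→0
  Δ4: u:1→0
  Δ5: x:1→0
  (5Δ to stable)
t=1 Δ0: x=0 p=0 r=0 clk=1 v=0 u=0 q=0
  Δ1: clk:1→0
  (1Δ to stable)
t=2 Δ0: x=0 p=0 r=0 clk=0 v=0 u=0 q=0
  Δ1: clk:0→1
  (1Δ to stable)

yes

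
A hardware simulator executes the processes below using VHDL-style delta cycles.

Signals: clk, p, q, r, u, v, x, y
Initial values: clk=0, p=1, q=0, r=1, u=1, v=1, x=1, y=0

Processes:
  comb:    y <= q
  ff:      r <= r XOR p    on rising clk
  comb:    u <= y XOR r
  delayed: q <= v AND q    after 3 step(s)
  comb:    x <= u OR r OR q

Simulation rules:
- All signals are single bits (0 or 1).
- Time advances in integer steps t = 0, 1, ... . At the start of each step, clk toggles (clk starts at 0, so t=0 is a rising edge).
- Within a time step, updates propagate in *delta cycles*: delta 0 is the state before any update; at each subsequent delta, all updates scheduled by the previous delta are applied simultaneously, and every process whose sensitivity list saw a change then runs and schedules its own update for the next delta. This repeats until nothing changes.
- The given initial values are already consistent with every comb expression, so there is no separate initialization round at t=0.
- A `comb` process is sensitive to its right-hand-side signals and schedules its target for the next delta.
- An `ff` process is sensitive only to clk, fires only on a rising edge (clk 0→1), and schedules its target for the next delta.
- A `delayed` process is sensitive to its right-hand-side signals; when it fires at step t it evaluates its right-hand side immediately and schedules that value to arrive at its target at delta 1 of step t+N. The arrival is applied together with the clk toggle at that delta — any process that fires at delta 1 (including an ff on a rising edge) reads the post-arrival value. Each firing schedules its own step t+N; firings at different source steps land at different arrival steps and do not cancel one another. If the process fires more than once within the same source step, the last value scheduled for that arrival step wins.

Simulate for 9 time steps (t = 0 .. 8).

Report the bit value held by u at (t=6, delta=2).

[bits: r,clk,p,q,u,x,v,y]
t=0: Δ0=10101110 Δ1=11101110 Δ2=01101110 Δ3=01100110 Δ4=01100010 | 4Δ
t=1: Δ0=01100010 Δ1=00100010 | 1Δ
t=2: Δ0=00100010 Δ1=01100010 Δ2=11100010 Δ3=11101110 | 3Δ
t=3: Δ0=11101110 Δ1=10101110 | 1Δ
t=4: Δ0=10101110 Δ1=11101110 Δ2=01101110 Δ3=01100110 Δ4=01100010 | 4Δ
t=5: Δ0=01100010 Δ1=00100010 | 1Δ
t=6: Δ0=00100010 Δ1=01100010 Δ2=11100010 Δ3=11101110 | 3Δ
t=7: Δ0=11101110 Δ1=10101110 | 1Δ
t=8: Δ0=10101110 Δ1=11101110 Δ2=01101110 Δ3=01100110 Δ4=01100010 | 4Δ

0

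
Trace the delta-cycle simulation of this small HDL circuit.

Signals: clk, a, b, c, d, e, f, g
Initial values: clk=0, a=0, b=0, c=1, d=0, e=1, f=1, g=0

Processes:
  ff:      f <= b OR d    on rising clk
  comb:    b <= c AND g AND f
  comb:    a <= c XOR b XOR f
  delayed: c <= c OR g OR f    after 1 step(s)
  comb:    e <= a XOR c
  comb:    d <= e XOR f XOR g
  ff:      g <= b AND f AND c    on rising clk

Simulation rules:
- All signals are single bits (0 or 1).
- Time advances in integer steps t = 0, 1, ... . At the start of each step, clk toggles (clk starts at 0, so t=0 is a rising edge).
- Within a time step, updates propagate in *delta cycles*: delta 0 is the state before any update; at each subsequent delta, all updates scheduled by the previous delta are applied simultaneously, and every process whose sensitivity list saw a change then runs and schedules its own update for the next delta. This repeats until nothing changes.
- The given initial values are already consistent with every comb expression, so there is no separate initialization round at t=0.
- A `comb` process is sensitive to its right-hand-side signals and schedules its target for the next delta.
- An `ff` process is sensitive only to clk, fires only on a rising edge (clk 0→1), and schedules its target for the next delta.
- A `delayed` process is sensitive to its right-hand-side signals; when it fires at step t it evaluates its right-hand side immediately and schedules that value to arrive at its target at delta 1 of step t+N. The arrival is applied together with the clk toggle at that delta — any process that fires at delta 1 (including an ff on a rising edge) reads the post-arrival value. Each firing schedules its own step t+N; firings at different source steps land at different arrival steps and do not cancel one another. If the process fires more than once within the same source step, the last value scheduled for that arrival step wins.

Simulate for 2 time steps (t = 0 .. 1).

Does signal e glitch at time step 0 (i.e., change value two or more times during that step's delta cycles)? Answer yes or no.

no

t0.Δ0 g=0 a=0 f=1 d=0 e=1 clk=0 c=1 b=0
t0.Δ1 g=0 a=0 f=1 d=0 e=1 clk=1 c=1 b=0
t0.Δ2 g=0 a=0 f=0 d=0 e=1 clk=1 c=1 b=0
t0.Δ3 g=0 a=1 f=0 d=1 e=1 clk=1 c=1 b=0
t0.Δ4 g=0 a=1 f=0 d=1 e=0 clk=1 c=1 b=0
t0.Δ5 g=0 a=1 f=0 d=0 e=0 clk=1 c=1 b=0
t1.Δ0 g=0 a=1 f=0 d=0 e=0 clk=1 c=1 b=0
t1.Δ1 g=0 a=1 f=0 d=0 e=0 clk=0 c=1 b=0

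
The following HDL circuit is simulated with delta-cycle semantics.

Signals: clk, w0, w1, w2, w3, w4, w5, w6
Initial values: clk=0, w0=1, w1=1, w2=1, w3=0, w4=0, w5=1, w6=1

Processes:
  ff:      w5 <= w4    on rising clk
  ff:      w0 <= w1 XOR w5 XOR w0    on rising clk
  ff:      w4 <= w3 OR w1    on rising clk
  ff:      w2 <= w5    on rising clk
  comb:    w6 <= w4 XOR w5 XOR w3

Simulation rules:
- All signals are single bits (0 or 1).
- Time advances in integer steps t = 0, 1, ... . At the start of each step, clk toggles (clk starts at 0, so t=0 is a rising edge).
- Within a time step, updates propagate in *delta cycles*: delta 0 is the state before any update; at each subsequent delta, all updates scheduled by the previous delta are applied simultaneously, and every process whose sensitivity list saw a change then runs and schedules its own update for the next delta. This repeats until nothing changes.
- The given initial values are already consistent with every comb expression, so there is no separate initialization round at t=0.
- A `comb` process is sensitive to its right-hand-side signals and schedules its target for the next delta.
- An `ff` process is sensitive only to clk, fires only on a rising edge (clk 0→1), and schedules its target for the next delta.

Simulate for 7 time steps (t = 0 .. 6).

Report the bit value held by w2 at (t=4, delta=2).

1

t0.Δ0 w4=0 clk=0 w6=1 w1=1 w2=1 w3=0 w0=1 w5=1
t0.Δ1 w4=0 clk=1 w6=1 w1=1 w2=1 w3=0 w0=1 w5=1
t0.Δ2 w4=1 clk=1 w6=1 w1=1 w2=1 w3=0 w0=1 w5=0
t1.Δ0 w4=1 clk=1 w6=1 w1=1 w2=1 w3=0 w0=1 w5=0
t1.Δ1 w4=1 clk=0 w6=1 w1=1 w2=1 w3=0 w0=1 w5=0
t2.Δ0 w4=1 clk=0 w6=1 w1=1 w2=1 w3=0 w0=1 w5=0
t2.Δ1 w4=1 clk=1 w6=1 w1=1 w2=1 w3=0 w0=1 w5=0
t2.Δ2 w4=1 clk=1 w6=1 w1=1 w2=0 w3=0 w0=0 w5=1
t2.Δ3 w4=1 clk=1 w6=0 w1=1 w2=0 w3=0 w0=0 w5=1
t3.Δ0 w4=1 clk=1 w6=0 w1=1 w2=0 w3=0 w0=0 w5=1
t3.Δ1 w4=1 clk=0 w6=0 w1=1 w2=0 w3=0 w0=0 w5=1
t4.Δ0 w4=1 clk=0 w6=0 w1=1 w2=0 w3=0 w0=0 w5=1
t4.Δ1 w4=1 clk=1 w6=0 w1=1 w2=0 w3=0 w0=0 w5=1
t4.Δ2 w4=1 clk=1 w6=0 w1=1 w2=1 w3=0 w0=0 w5=1
t5.Δ0 w4=1 clk=1 w6=0 w1=1 w2=1 w3=0 w0=0 w5=1
t5.Δ1 w4=1 clk=0 w6=0 w1=1 w2=1 w3=0 w0=0 w5=1
t6.Δ0 w4=1 clk=0 w6=0 w1=1 w2=1 w3=0 w0=0 w5=1
t6.Δ1 w4=1 clk=1 w6=0 w1=1 w2=1 w3=0 w0=0 w5=1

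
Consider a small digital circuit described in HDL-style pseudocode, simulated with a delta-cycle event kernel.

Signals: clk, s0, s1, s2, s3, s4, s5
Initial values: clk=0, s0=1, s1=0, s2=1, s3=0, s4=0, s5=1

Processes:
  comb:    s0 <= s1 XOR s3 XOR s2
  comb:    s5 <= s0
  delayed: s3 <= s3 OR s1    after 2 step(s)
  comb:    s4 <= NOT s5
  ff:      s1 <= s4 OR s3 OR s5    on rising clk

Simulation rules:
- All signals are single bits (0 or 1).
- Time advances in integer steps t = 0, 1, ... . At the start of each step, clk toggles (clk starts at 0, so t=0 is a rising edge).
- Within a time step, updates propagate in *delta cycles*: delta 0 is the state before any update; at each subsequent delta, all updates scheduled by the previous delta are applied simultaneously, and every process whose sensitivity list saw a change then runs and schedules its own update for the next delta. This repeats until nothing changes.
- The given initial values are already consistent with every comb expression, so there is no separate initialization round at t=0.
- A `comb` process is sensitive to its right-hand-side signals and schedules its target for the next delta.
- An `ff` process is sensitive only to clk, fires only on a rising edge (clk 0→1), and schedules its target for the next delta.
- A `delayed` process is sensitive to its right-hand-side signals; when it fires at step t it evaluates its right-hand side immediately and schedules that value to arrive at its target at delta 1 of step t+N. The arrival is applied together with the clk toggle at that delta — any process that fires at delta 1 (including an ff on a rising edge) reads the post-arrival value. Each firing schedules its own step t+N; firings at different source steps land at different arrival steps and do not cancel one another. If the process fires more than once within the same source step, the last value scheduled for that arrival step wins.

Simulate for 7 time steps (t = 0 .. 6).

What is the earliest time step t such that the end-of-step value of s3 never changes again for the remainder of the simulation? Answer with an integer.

[bits: s0,s4,s3,s2,s5,clk,s1]
t=0: Δ0=1001100 Δ1=1001110 Δ2=1001111 Δ3=0001111 Δ4=0001011 Δ5=0101011 | 5Δ
t=1: Δ0=0101011 Δ1=0101001 | 1Δ
t=2: Δ0=0101001 Δ1=0111011 Δ2=1111011 Δ3=1111111 Δ4=1011111 | 4Δ
t=3: Δ0=1011111 Δ1=1011101 | 1Δ
t=4: Δ0=1011101 Δ1=1011111 | 1Δ
t=5: Δ0=1011111 Δ1=1011101 | 1Δ
t=6: Δ0=1011101 Δ1=1011111 | 1Δ

2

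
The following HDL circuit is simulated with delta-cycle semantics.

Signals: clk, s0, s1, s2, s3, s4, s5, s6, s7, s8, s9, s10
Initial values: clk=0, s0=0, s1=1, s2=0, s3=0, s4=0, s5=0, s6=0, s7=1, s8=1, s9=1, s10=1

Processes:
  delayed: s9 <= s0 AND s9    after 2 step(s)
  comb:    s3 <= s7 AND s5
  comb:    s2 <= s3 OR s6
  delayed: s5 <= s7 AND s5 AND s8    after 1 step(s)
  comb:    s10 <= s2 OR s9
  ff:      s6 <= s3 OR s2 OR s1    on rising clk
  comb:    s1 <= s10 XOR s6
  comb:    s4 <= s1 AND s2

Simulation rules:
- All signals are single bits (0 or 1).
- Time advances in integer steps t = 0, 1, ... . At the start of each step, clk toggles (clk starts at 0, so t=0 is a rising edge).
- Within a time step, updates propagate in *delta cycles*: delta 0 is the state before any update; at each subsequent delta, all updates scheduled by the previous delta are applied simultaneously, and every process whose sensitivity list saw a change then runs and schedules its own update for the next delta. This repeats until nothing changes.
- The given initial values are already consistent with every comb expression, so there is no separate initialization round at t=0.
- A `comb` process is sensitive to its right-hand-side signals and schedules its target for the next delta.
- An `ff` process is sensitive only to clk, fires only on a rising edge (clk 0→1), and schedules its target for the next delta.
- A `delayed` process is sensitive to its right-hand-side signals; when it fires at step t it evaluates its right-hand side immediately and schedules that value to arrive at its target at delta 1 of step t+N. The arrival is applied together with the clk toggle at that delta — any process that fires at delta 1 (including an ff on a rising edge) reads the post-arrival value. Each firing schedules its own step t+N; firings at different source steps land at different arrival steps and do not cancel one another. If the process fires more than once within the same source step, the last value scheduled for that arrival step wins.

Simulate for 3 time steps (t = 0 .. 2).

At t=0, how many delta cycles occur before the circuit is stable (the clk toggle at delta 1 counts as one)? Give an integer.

3

t=0 Δ0: s7=1 s4=0 s9=1 s1=1 clk=0 s0=0 s2=0 s3=0 s8=1 s6=0 s5=0 s10=1
  Δ1: clk:0→1
  Δ2: s6:0→1
  Δ3: s1:1→0, s2:0→1
  (3Δ to stable)
t=1 Δ0: s7=1 s4=0 s9=1 s1=0 clk=1 s0=0 s2=1 s3=0 s8=1 s6=1 s5=0 s10=1
  Δ1: clk:1→0
  (1Δ to stable)
t=2 Δ0: s7=1 s4=0 s9=1 s1=0 clk=0 s0=0 s2=1 s3=0 s8=1 s6=1 s5=0 s10=1
  Δ1: clk:0→1
  (1Δ to stable)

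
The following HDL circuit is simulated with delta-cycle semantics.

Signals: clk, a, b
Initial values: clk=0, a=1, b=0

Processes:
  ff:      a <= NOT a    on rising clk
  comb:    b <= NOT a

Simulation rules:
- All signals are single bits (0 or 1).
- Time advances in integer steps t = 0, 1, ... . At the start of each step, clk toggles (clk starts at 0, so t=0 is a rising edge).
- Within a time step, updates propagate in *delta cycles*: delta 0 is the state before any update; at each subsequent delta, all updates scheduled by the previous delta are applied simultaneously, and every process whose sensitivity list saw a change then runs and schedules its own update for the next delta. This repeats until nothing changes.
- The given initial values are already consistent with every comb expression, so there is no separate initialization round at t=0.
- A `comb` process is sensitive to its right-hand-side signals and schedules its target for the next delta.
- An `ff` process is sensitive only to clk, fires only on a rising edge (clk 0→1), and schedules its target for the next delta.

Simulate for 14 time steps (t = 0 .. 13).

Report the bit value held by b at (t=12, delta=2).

[bits: a,clk,b]
t=0: Δ0=100 Δ1=110 Δ2=010 Δ3=011 | 3Δ
t=1: Δ0=011 Δ1=001 | 1Δ
t=2: Δ0=001 Δ1=011 Δ2=111 Δ3=110 | 3Δ
t=3: Δ0=110 Δ1=100 | 1Δ
t=4: Δ0=100 Δ1=110 Δ2=010 Δ3=011 | 3Δ
t=5: Δ0=011 Δ1=001 | 1Δ
t=6: Δ0=001 Δ1=011 Δ2=111 Δ3=110 | 3Δ
t=7: Δ0=110 Δ1=100 | 1Δ
t=8: Δ0=100 Δ1=110 Δ2=010 Δ3=011 | 3Δ
t=9: Δ0=011 Δ1=001 | 1Δ
t=10: Δ0=001 Δ1=011 Δ2=111 Δ3=110 | 3Δ
t=11: Δ0=110 Δ1=100 | 1Δ
t=12: Δ0=100 Δ1=110 Δ2=010 Δ3=011 | 3Δ
t=13: Δ0=011 Δ1=001 | 1Δ

0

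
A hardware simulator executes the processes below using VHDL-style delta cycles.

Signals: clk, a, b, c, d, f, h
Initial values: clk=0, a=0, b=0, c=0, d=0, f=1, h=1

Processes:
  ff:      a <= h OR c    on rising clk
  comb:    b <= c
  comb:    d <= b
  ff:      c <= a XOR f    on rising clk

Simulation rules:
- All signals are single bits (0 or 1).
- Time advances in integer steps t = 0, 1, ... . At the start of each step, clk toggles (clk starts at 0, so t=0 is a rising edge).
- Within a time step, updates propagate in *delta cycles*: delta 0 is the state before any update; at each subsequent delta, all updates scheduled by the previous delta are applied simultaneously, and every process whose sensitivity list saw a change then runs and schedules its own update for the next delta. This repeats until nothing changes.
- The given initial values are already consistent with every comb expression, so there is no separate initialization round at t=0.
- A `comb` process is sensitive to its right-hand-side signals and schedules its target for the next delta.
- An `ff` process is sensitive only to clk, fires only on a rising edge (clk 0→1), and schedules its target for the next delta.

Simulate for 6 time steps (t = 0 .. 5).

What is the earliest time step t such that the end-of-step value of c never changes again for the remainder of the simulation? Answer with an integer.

t=0 Δ0: clk=0 d=0 a=0 f=1 c=0 h=1 b=0
  Δ1: clk:0→1
  Δ2: a:0→1, c:0→1
  Δ3: b:0→1
  Δ4: d:0→1
  (4Δ to stable)
t=1 Δ0: clk=1 d=1 a=1 f=1 c=1 h=1 b=1
  Δ1: clk:1→0
  (1Δ to stable)
t=2 Δ0: clk=0 d=1 a=1 f=1 c=1 h=1 b=1
  Δ1: clk:0→1
  Δ2: c:1→0
  Δ3: b:1→0
  Δ4: d:1→0
  (4Δ to stable)
t=3 Δ0: clk=1 d=0 a=1 f=1 c=0 h=1 b=0
  Δ1: clk:1→0
  (1Δ to stable)
t=4 Δ0: clk=0 d=0 a=1 f=1 c=0 h=1 b=0
  Δ1: clk:0→1
  (1Δ to stable)
t=5 Δ0: clk=1 d=0 a=1 f=1 c=0 h=1 b=0
  Δ1: clk:1→0
  (1Δ to stable)

2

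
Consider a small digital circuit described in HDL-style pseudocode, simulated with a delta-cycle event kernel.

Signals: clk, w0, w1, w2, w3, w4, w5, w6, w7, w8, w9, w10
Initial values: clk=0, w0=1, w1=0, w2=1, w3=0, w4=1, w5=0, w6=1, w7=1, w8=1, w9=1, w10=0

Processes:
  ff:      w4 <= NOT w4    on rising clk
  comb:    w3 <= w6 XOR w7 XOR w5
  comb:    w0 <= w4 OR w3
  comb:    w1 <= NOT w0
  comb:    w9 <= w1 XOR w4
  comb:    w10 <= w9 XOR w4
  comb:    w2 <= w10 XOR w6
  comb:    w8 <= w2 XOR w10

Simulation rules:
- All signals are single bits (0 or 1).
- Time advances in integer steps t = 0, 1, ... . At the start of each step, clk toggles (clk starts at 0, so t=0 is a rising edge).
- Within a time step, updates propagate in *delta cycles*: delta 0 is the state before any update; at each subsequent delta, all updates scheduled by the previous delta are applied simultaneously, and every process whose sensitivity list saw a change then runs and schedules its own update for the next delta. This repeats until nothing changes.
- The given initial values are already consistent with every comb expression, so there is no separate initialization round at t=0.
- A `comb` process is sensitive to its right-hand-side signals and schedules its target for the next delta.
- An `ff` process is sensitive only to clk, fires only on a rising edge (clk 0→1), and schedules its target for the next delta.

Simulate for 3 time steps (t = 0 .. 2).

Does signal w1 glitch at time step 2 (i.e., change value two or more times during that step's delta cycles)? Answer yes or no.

t0.Δ0 w8=1 w6=1 w0=1 w1=0 w4=1 w7=1 w5=0 w10=0 w2=1 w3=0 clk=0 w9=1
t0.Δ1 w8=1 w6=1 w0=1 w1=0 w4=1 w7=1 w5=0 w10=0 w2=1 w3=0 clk=1 w9=1
t0.Δ2 w8=1 w6=1 w0=1 w1=0 w4=0 w7=1 w5=0 w10=0 w2=1 w3=0 clk=1 w9=1
t0.Δ3 w8=1 w6=1 w0=0 w1=0 w4=0 w7=1 w5=0 w10=1 w2=1 w3=0 clk=1 w9=0
t0.Δ4 w8=0 w6=1 w0=0 w1=1 w4=0 w7=1 w5=0 w10=0 w2=0 w3=0 clk=1 w9=0
t0.Δ5 w8=0 w6=1 w0=0 w1=1 w4=0 w7=1 w5=0 w10=0 w2=1 w3=0 clk=1 w9=1
t0.Δ6 w8=1 w6=1 w0=0 w1=1 w4=0 w7=1 w5=0 w10=1 w2=1 w3=0 clk=1 w9=1
t0.Δ7 w8=0 w6=1 w0=0 w1=1 w4=0 w7=1 w5=0 w10=1 w2=0 w3=0 clk=1 w9=1
t0.Δ8 w8=1 w6=1 w0=0 w1=1 w4=0 w7=1 w5=0 w10=1 w2=0 w3=0 clk=1 w9=1
t1.Δ0 w8=1 w6=1 w0=0 w1=1 w4=0 w7=1 w5=0 w10=1 w2=0 w3=0 clk=1 w9=1
t1.Δ1 w8=1 w6=1 w0=0 w1=1 w4=0 w7=1 w5=0 w10=1 w2=0 w3=0 clk=0 w9=1
t2.Δ0 w8=1 w6=1 w0=0 w1=1 w4=0 w7=1 w5=0 w10=1 w2=0 w3=0 clk=0 w9=1
t2.Δ1 w8=1 w6=1 w0=0 w1=1 w4=0 w7=1 w5=0 w10=1 w2=0 w3=0 clk=1 w9=1
t2.Δ2 w8=1 w6=1 w0=0 w1=1 w4=1 w7=1 w5=0 w10=1 w2=0 w3=0 clk=1 w9=1
t2.Δ3 w8=1 w6=1 w0=1 w1=1 w4=1 w7=1 w5=0 w10=0 w2=0 w3=0 clk=1 w9=0
t2.Δ4 w8=0 w6=1 w0=1 w1=0 w4=1 w7=1 w5=0 w10=1 w2=1 w3=0 clk=1 w9=0
t2.Δ5 w8=0 w6=1 w0=1 w1=0 w4=1 w7=1 w5=0 w10=1 w2=0 w3=0 clk=1 w9=1
t2.Δ6 w8=1 w6=1 w0=1 w1=0 w4=1 w7=1 w5=0 w10=0 w2=0 w3=0 clk=1 w9=1
t2.Δ7 w8=0 w6=1 w0=1 w1=0 w4=1 w7=1 w5=0 w10=0 w2=1 w3=0 clk=1 w9=1
t2.Δ8 w8=1 w6=1 w0=1 w1=0 w4=1 w7=1 w5=0 w10=0 w2=1 w3=0 clk=1 w9=1

no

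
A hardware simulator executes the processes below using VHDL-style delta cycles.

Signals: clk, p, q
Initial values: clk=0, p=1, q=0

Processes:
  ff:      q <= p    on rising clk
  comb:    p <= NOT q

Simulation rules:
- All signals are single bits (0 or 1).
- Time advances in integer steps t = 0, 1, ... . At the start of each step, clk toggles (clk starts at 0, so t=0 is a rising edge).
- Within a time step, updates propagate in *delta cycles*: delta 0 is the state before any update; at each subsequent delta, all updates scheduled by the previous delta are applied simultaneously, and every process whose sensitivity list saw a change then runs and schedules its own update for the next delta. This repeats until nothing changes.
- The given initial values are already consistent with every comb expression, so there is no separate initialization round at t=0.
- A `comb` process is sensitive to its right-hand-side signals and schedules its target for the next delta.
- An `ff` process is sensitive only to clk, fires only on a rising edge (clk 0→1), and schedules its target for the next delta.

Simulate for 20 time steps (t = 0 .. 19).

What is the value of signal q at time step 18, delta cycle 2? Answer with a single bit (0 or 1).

0

[bits: q,clk,p]
t=0: Δ0=001 Δ1=011 Δ2=111 Δ3=110 | 3Δ
t=1: Δ0=110 Δ1=100 | 1Δ
t=2: Δ0=100 Δ1=110 Δ2=010 Δ3=011 | 3Δ
t=3: Δ0=011 Δ1=001 | 1Δ
t=4: Δ0=001 Δ1=011 Δ2=111 Δ3=110 | 3Δ
t=5: Δ0=110 Δ1=100 | 1Δ
t=6: Δ0=100 Δ1=110 Δ2=010 Δ3=011 | 3Δ
t=7: Δ0=011 Δ1=001 | 1Δ
t=8: Δ0=001 Δ1=011 Δ2=111 Δ3=110 | 3Δ
t=9: Δ0=110 Δ1=100 | 1Δ
t=10: Δ0=100 Δ1=110 Δ2=010 Δ3=011 | 3Δ
t=11: Δ0=011 Δ1=001 | 1Δ
t=12: Δ0=001 Δ1=011 Δ2=111 Δ3=110 | 3Δ
t=13: Δ0=110 Δ1=100 | 1Δ
t=14: Δ0=100 Δ1=110 Δ2=010 Δ3=011 | 3Δ
t=15: Δ0=011 Δ1=001 | 1Δ
t=16: Δ0=001 Δ1=011 Δ2=111 Δ3=110 | 3Δ
t=17: Δ0=110 Δ1=100 | 1Δ
t=18: Δ0=100 Δ1=110 Δ2=010 Δ3=011 | 3Δ
t=19: Δ0=011 Δ1=001 | 1Δ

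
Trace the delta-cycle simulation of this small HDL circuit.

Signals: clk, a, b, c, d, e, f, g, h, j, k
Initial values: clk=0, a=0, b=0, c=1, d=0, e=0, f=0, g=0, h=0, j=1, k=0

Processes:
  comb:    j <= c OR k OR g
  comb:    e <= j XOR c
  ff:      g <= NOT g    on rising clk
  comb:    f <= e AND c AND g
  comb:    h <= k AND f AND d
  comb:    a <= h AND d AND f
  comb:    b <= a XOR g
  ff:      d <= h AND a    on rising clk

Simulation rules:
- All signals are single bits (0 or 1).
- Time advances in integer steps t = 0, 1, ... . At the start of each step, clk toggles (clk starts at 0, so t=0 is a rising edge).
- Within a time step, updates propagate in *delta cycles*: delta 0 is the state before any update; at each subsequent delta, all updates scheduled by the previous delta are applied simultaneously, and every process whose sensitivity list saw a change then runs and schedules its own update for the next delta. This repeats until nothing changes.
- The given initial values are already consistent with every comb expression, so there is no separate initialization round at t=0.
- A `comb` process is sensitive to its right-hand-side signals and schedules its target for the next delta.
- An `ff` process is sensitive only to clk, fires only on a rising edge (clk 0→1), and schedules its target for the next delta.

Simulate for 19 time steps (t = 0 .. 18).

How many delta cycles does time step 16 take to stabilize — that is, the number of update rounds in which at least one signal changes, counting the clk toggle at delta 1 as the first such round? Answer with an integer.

t0.Δ0 b=0 g=0 clk=0 c=1 e=0 h=0 a=0 d=0 k=0 f=0 j=1
t0.Δ1 b=0 g=0 clk=1 c=1 e=0 h=0 a=0 d=0 k=0 f=0 j=1
t0.Δ2 b=0 g=1 clk=1 c=1 e=0 h=0 a=0 d=0 k=0 f=0 j=1
t0.Δ3 b=1 g=1 clk=1 c=1 e=0 h=0 a=0 d=0 k=0 f=0 j=1
t1.Δ0 b=1 g=1 clk=1 c=1 e=0 h=0 a=0 d=0 k=0 f=0 j=1
t1.Δ1 b=1 g=1 clk=0 c=1 e=0 h=0 a=0 d=0 k=0 f=0 j=1
t2.Δ0 b=1 g=1 clk=0 c=1 e=0 h=0 a=0 d=0 k=0 f=0 j=1
t2.Δ1 b=1 g=1 clk=1 c=1 e=0 h=0 a=0 d=0 k=0 f=0 j=1
t2.Δ2 b=1 g=0 clk=1 c=1 e=0 h=0 a=0 d=0 k=0 f=0 j=1
t2.Δ3 b=0 g=0 clk=1 c=1 e=0 h=0 a=0 d=0 k=0 f=0 j=1
t3.Δ0 b=0 g=0 clk=1 c=1 e=0 h=0 a=0 d=0 k=0 f=0 j=1
t3.Δ1 b=0 g=0 clk=0 c=1 e=0 h=0 a=0 d=0 k=0 f=0 j=1
t4.Δ0 b=0 g=0 clk=0 c=1 e=0 h=0 a=0 d=0 k=0 f=0 j=1
t4.Δ1 b=0 g=0 clk=1 c=1 e=0 h=0 a=0 d=0 k=0 f=0 j=1
t4.Δ2 b=0 g=1 clk=1 c=1 e=0 h=0 a=0 d=0 k=0 f=0 j=1
t4.Δ3 b=1 g=1 clk=1 c=1 e=0 h=0 a=0 d=0 k=0 f=0 j=1
t5.Δ0 b=1 g=1 clk=1 c=1 e=0 h=0 a=0 d=0 k=0 f=0 j=1
t5.Δ1 b=1 g=1 clk=0 c=1 e=0 h=0 a=0 d=0 k=0 f=0 j=1
t6.Δ0 b=1 g=1 clk=0 c=1 e=0 h=0 a=0 d=0 k=0 f=0 j=1
t6.Δ1 b=1 g=1 clk=1 c=1 e=0 h=0 a=0 d=0 k=0 f=0 j=1
t6.Δ2 b=1 g=0 clk=1 c=1 e=0 h=0 a=0 d=0 k=0 f=0 j=1
t6.Δ3 b=0 g=0 clk=1 c=1 e=0 h=0 a=0 d=0 k=0 f=0 j=1
t7.Δ0 b=0 g=0 clk=1 c=1 e=0 h=0 a=0 d=0 k=0 f=0 j=1
t7.Δ1 b=0 g=0 clk=0 c=1 e=0 h=0 a=0 d=0 k=0 f=0 j=1
t8.Δ0 b=0 g=0 clk=0 c=1 e=0 h=0 a=0 d=0 k=0 f=0 j=1
t8.Δ1 b=0 g=0 clk=1 c=1 e=0 h=0 a=0 d=0 k=0 f=0 j=1
t8.Δ2 b=0 g=1 clk=1 c=1 e=0 h=0 a=0 d=0 k=0 f=0 j=1
t8.Δ3 b=1 g=1 clk=1 c=1 e=0 h=0 a=0 d=0 k=0 f=0 j=1
t9.Δ0 b=1 g=1 clk=1 c=1 e=0 h=0 a=0 d=0 k=0 f=0 j=1
t9.Δ1 b=1 g=1 clk=0 c=1 e=0 h=0 a=0 d=0 k=0 f=0 j=1
t10.Δ0 b=1 g=1 clk=0 c=1 e=0 h=0 a=0 d=0 k=0 f=0 j=1
t10.Δ1 b=1 g=1 clk=1 c=1 e=0 h=0 a=0 d=0 k=0 f=0 j=1
t10.Δ2 b=1 g=0 clk=1 c=1 e=0 h=0 a=0 d=0 k=0 f=0 j=1
t10.Δ3 b=0 g=0 clk=1 c=1 e=0 h=0 a=0 d=0 k=0 f=0 j=1
t11.Δ0 b=0 g=0 clk=1 c=1 e=0 h=0 a=0 d=0 k=0 f=0 j=1
t11.Δ1 b=0 g=0 clk=0 c=1 e=0 h=0 a=0 d=0 k=0 f=0 j=1
t12.Δ0 b=0 g=0 clk=0 c=1 e=0 h=0 a=0 d=0 k=0 f=0 j=1
t12.Δ1 b=0 g=0 clk=1 c=1 e=0 h=0 a=0 d=0 k=0 f=0 j=1
t12.Δ2 b=0 g=1 clk=1 c=1 e=0 h=0 a=0 d=0 k=0 f=0 j=1
t12.Δ3 b=1 g=1 clk=1 c=1 e=0 h=0 a=0 d=0 k=0 f=0 j=1
t13.Δ0 b=1 g=1 clk=1 c=1 e=0 h=0 a=0 d=0 k=0 f=0 j=1
t13.Δ1 b=1 g=1 clk=0 c=1 e=0 h=0 a=0 d=0 k=0 f=0 j=1
t14.Δ0 b=1 g=1 clk=0 c=1 e=0 h=0 a=0 d=0 k=0 f=0 j=1
t14.Δ1 b=1 g=1 clk=1 c=1 e=0 h=0 a=0 d=0 k=0 f=0 j=1
t14.Δ2 b=1 g=0 clk=1 c=1 e=0 h=0 a=0 d=0 k=0 f=0 j=1
t14.Δ3 b=0 g=0 clk=1 c=1 e=0 h=0 a=0 d=0 k=0 f=0 j=1
t15.Δ0 b=0 g=0 clk=1 c=1 e=0 h=0 a=0 d=0 k=0 f=0 j=1
t15.Δ1 b=0 g=0 clk=0 c=1 e=0 h=0 a=0 d=0 k=0 f=0 j=1
t16.Δ0 b=0 g=0 clk=0 c=1 e=0 h=0 a=0 d=0 k=0 f=0 j=1
t16.Δ1 b=0 g=0 clk=1 c=1 e=0 h=0 a=0 d=0 k=0 f=0 j=1
t16.Δ2 b=0 g=1 clk=1 c=1 e=0 h=0 a=0 d=0 k=0 f=0 j=1
t16.Δ3 b=1 g=1 clk=1 c=1 e=0 h=0 a=0 d=0 k=0 f=0 j=1
t17.Δ0 b=1 g=1 clk=1 c=1 e=0 h=0 a=0 d=0 k=0 f=0 j=1
t17.Δ1 b=1 g=1 clk=0 c=1 e=0 h=0 a=0 d=0 k=0 f=0 j=1
t18.Δ0 b=1 g=1 clk=0 c=1 e=0 h=0 a=0 d=0 k=0 f=0 j=1
t18.Δ1 b=1 g=1 clk=1 c=1 e=0 h=0 a=0 d=0 k=0 f=0 j=1
t18.Δ2 b=1 g=0 clk=1 c=1 e=0 h=0 a=0 d=0 k=0 f=0 j=1
t18.Δ3 b=0 g=0 clk=1 c=1 e=0 h=0 a=0 d=0 k=0 f=0 j=1

3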